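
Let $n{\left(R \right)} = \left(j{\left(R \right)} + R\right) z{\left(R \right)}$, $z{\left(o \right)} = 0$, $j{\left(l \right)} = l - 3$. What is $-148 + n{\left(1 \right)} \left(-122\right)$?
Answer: $-148$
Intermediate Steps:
$j{\left(l \right)} = -3 + l$
$n{\left(R \right)} = 0$ ($n{\left(R \right)} = \left(\left(-3 + R\right) + R\right) 0 = \left(-3 + 2 R\right) 0 = 0$)
$-148 + n{\left(1 \right)} \left(-122\right) = -148 + 0 \left(-122\right) = -148 + 0 = -148$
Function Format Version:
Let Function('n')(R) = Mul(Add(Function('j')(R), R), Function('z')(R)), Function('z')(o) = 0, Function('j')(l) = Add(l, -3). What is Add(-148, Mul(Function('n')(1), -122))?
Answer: -148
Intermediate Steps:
Function('j')(l) = Add(-3, l)
Function('n')(R) = 0 (Function('n')(R) = Mul(Add(Add(-3, R), R), 0) = Mul(Add(-3, Mul(2, R)), 0) = 0)
Add(-148, Mul(Function('n')(1), -122)) = Add(-148, Mul(0, -122)) = Add(-148, 0) = -148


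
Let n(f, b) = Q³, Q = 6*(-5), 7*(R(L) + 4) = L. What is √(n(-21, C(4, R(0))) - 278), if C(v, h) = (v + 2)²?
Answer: I*√27278 ≈ 165.16*I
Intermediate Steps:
R(L) = -4 + L/7
C(v, h) = (2 + v)²
Q = -30
n(f, b) = -27000 (n(f, b) = (-30)³ = -27000)
√(n(-21, C(4, R(0))) - 278) = √(-27000 - 278) = √(-27278) = I*√27278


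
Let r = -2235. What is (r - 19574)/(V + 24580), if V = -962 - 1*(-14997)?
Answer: -21809/38615 ≈ -0.56478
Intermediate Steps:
V = 14035 (V = -962 + 14997 = 14035)
(r - 19574)/(V + 24580) = (-2235 - 19574)/(14035 + 24580) = -21809/38615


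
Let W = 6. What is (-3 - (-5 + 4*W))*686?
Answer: -15092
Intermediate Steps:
(-3 - (-5 + 4*W))*686 = (-3 - (-5 + 4*6))*686 = (-3 - (-5 + 24))*686 = (-3 - 1*19)*686 = (-3 - 19)*686 = -22*686 = -15092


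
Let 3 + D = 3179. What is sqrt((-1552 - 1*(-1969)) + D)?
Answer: sqrt(3593) ≈ 59.942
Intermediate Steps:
D = 3176 (D = -3 + 3179 = 3176)
sqrt((-1552 - 1*(-1969)) + D) = sqrt((-1552 - 1*(-1969)) + 3176) = sqrt((-1552 + 1969) + 3176) = sqrt(417 + 3176) = sqrt(3593)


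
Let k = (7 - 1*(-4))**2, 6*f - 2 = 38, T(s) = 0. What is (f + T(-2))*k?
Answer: 2420/3 ≈ 806.67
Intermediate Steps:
f = 20/3 (f = 1/3 + (1/6)*38 = 1/3 + 19/3 = 20/3 ≈ 6.6667)
k = 121 (k = (7 + 4)**2 = 11**2 = 121)
(f + T(-2))*k = (20/3 + 0)*121 = (20/3)*121 = 2420/3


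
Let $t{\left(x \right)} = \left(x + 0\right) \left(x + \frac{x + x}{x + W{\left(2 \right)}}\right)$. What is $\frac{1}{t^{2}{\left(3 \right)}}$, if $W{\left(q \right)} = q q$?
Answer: $\frac{49}{6561} \approx 0.0074684$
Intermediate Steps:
$W{\left(q \right)} = q^{2}$
$t{\left(x \right)} = x \left(x + \frac{2 x}{4 + x}\right)$ ($t{\left(x \right)} = \left(x + 0\right) \left(x + \frac{x + x}{x + 2^{2}}\right) = x \left(x + \frac{2 x}{x + 4}\right) = x \left(x + \frac{2 x}{4 + x}\right)$)
$\frac{1}{t^{2}{\left(3 \right)}} = \frac{1}{\left(\frac{3^{2} \left(6 + 3\right)}{4 + 3}\right)^{2}} = \frac{1}{\left(9 \cdot \frac{1}{7} \cdot 9\right)^{2}} = \frac{1}{\left(\frac{81}{7}\right)^{2}} = \frac{1}{\frac{6561}{49}} = \frac{49}{6561}$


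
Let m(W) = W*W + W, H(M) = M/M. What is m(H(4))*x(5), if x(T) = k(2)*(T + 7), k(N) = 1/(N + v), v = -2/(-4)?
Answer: 48/5 ≈ 9.6000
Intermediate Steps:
v = ½ (v = -2*(-¼) = ½ ≈ 0.50000)
H(M) = 1
m(W) = W + W² (m(W) = W² + W = W + W²)
k(N) = 1/(½ + N) (k(N) = 1/(N + ½) = 1/(½ + N))
x(T) = 14/5 + 2*T/5 (x(T) = (2/(1 + 2*2))*(T + 7) = (2/(1 + 4))*(7 + T) = (2/5)*(7 + T) = (2*(⅕))*(7 + T) = 2*(7 + T)/5 = 14/5 + 2*T/5)
m(H(4))*x(5) = (1*(1 + 1))*(14/5 + (⅖)*5) = (1*2)*(14/5 + 2) = 2*(24/5) = 48/5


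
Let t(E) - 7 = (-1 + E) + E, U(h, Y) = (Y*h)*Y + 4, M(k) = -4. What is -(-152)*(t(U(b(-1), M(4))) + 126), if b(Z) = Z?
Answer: 16416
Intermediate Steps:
U(h, Y) = 4 + h*Y² (U(h, Y) = h*Y² + 4 = 4 + h*Y²)
t(E) = 6 + 2*E (t(E) = 7 + ((-1 + E) + E) = 7 + (-1 + 2*E) = 6 + 2*E)
-(-152)*(t(U(b(-1), M(4))) + 126) = -(-152)*((6 + 2*(4 - 1*(-4)²)) + 126) = -(-152)*((6 + 2*(4 - 1*16)) + 126) = -(-152)*((6 + 2*(4 - 16)) + 126) = -(-152)*((6 + 2*(-12)) + 126) = -(-152)*((6 - 24) + 126) = -(-152)*(-18 + 126) = -(-152)*108 = -1*(-16416) = 16416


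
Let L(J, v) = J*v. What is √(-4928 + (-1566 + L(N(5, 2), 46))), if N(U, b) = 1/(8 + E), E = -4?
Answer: I*√25930/2 ≈ 80.514*I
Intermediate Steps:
N(U, b) = ¼ (N(U, b) = 1/(8 - 4) = 1/4 = ¼)
√(-4928 + (-1566 + L(N(5, 2), 46))) = √(-4928 + (-1566 + (¼)*46)) = √(-4928 + (-1566 + 23/2)) = √(-4928 - 3109/2) = √(-12965/2) = I*√25930/2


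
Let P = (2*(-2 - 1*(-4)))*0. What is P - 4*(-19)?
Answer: 76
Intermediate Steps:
P = 0 (P = (2*(-2 + 4))*0 = (2*2)*0 = 4*0 = 0)
P - 4*(-19) = 0 - 4*(-19) = 0 + 76 = 76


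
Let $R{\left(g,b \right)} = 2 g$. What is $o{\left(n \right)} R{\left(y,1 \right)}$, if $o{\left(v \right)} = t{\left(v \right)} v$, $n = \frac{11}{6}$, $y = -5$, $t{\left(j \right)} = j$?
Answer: $- \frac{605}{18} \approx -33.611$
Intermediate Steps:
$n = \frac{11}{6}$ ($n = 11 \cdot \frac{1}{6} = \frac{11}{6} \approx 1.8333$)
$o{\left(v \right)} = v^{2}$ ($o{\left(v \right)} = v v = v^{2}$)
$o{\left(n \right)} R{\left(y,1 \right)} = \left(\frac{11}{6}\right)^{2} \cdot 2 \left(-5\right) = \frac{121}{36} \left(-10\right) = - \frac{605}{18}$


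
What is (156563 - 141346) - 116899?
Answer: -101682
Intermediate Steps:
(156563 - 141346) - 116899 = 15217 - 116899 = -101682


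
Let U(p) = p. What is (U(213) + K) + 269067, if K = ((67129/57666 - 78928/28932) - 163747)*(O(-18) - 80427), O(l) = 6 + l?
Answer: 610448210122235851/46344242 ≈ 1.3172e+10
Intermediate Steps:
K = 610435730544750091/46344242 (K = ((67129/57666 - 78928/28932) - 163747)*((6 - 18) - 80427) = ((67129*(1/57666) - 78928*1/28932) - 163747)*(-12 - 80427) = ((67129/57666 - 19732/7233) - 163747)*(-80439) = (-217440485/139032726 - 163747)*(-80439) = -22766409224807/139032726*(-80439) = 610435730544750091/46344242 ≈ 1.3172e+10)
(U(213) + K) + 269067 = (213 + 610435730544750091/46344242) + 269067 = 610435740416073637/46344242 + 269067 = 610448210122235851/46344242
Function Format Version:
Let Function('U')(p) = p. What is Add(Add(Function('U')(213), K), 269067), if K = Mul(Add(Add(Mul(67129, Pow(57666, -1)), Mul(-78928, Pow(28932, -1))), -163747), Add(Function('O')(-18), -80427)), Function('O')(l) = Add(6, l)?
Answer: Rational(610448210122235851, 46344242) ≈ 1.3172e+10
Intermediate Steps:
K = Rational(610435730544750091, 46344242) (K = Mul(Add(Add(Mul(67129, Pow(57666, -1)), Mul(-78928, Pow(28932, -1))), -163747), Add(Add(6, -18), -80427)) = Mul(Add(Add(Mul(67129, Rational(1, 57666)), Mul(-78928, Rational(1, 28932))), -163747), Add(-12, -80427)) = Mul(Add(Add(Rational(67129, 57666), Rational(-19732, 7233)), -163747), -80439) = Mul(Add(Rational(-217440485, 139032726), -163747), -80439) = Mul(Rational(-22766409224807, 139032726), -80439) = Rational(610435730544750091, 46344242) ≈ 1.3172e+10)
Add(Add(Function('U')(213), K), 269067) = Add(Add(213, Rational(610435730544750091, 46344242)), 269067) = Add(Rational(610435740416073637, 46344242), 269067) = Rational(610448210122235851, 46344242)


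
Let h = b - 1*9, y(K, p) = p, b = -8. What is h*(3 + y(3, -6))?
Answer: 51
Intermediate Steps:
h = -17 (h = -8 - 1*9 = -8 - 9 = -17)
h*(3 + y(3, -6)) = -17*(3 - 6) = -17*(-3) = 51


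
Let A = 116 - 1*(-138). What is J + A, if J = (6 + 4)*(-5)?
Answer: 204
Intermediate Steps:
A = 254 (A = 116 + 138 = 254)
J = -50 (J = 10*(-5) = -50)
J + A = -50 + 254 = 204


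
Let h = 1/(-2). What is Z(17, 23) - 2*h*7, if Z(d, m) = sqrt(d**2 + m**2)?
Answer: 7 + sqrt(818) ≈ 35.601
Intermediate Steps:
h = -1/2 ≈ -0.50000
Z(17, 23) - 2*h*7 = sqrt(17**2 + 23**2) - 2*(-1/2)*7 = sqrt(289 + 529) + 1*7 = sqrt(818) + 7 = 7 + sqrt(818)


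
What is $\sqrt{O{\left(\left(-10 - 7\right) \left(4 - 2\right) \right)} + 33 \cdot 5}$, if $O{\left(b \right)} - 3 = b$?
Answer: $\sqrt{134} \approx 11.576$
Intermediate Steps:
$O{\left(b \right)} = 3 + b$
$\sqrt{O{\left(\left(-10 - 7\right) \left(4 - 2\right) \right)} + 33 \cdot 5} = \sqrt{\left(3 + \left(-10 - 7\right) \left(4 - 2\right)\right) + 33 \cdot 5} = \sqrt{\left(3 - 34\right) + 165} = \sqrt{-31 + 165} = \sqrt{134}$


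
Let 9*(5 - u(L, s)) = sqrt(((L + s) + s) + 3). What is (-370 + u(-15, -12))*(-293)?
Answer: 106945 + 586*I/3 ≈ 1.0695e+5 + 195.33*I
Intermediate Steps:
u(L, s) = 5 - sqrt(3 + L + 2*s)/9 (u(L, s) = 5 - sqrt(((L + s) + s) + 3)/9 = 5 - sqrt((L + 2*s) + 3)/9 = 5 - sqrt(3 + L + 2*s)/9)
(-370 + u(-15, -12))*(-293) = (-370 + (5 - sqrt(3 - 15 + 2*(-12))/9))*(-293) = (-370 + (5 - sqrt(3 - 15 - 24)/9))*(-293) = (-370 + (5 - 2*I/3))*(-293) = (-365 - 2*I/3)*(-293) = 106945 + 586*I/3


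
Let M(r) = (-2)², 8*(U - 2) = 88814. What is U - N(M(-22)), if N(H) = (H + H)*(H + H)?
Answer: 44159/4 ≈ 11040.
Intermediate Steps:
U = 44415/4 (U = 2 + (⅛)*88814 = 2 + 44407/4 = 44415/4 ≈ 11104.)
M(r) = 4
N(H) = 4*H² (N(H) = (2*H)*(2*H) = 4*H²)
U - N(M(-22)) = 44415/4 - 4*4² = 44415/4 - 4*16 = 44415/4 - 1*64 = 44415/4 - 64 = 44159/4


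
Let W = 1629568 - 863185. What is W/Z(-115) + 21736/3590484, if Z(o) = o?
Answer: -29909602171/4488105 ≈ -6664.2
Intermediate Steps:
W = 766383
W/Z(-115) + 21736/3590484 = 766383/(-115) + 21736/3590484 = 766383*(-1/115) + 21736*(1/3590484) = -33321/5 + 5434/897621 = -29909602171/4488105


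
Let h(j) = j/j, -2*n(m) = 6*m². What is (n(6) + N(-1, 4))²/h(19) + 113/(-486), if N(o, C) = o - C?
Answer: 6205621/486 ≈ 12769.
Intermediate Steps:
n(m) = -3*m²
h(j) = 1
(n(6) + N(-1, 4))²/h(19) + 113/(-486) = (-3*6² + (-1 - 1*4))²/1 + 113/(-486) = (-3*36 + (-1 - 4))²*1 + 113*(-1/486) = (-108 - 5)²*1 - 113/486 = (-113)²*1 - 113/486 = 12769*1 - 113/486 = 12769 - 113/486 = 6205621/486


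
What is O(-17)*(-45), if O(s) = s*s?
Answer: -13005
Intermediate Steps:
O(s) = s²
O(-17)*(-45) = (-17)²*(-45) = 289*(-45) = -13005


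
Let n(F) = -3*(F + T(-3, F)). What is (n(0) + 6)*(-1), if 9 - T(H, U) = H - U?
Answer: 30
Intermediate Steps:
T(H, U) = 9 + U - H (T(H, U) = 9 - (H - U) = 9 + (U - H) = 9 + U - H)
n(F) = -36 - 6*F (n(F) = -3*(F + (9 + F - 1*(-3))) = -3*(F + (9 + F + 3)) = -3*(F + (12 + F)) = -3*(12 + 2*F) = -36 - 6*F)
(n(0) + 6)*(-1) = ((-36 - 6*0) + 6)*(-1) = ((-36 + 0) + 6)*(-1) = (-36 + 6)*(-1) = -30*(-1) = 30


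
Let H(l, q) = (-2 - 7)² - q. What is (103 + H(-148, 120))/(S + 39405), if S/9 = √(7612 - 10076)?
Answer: 840640/517651203 - 256*I*√154/172550401 ≈ 0.001624 - 1.8411e-5*I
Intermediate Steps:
S = 36*I*√154 (S = 9*√(7612 - 10076) = 9*√(-2464) = 9*(4*I*√154) = 36*I*√154 ≈ 446.75*I)
H(l, q) = 81 - q (H(l, q) = (-9)² - q = 81 - q)
(103 + H(-148, 120))/(S + 39405) = (103 + (81 - 1*120))/(36*I*√154 + 39405) = (103 + (81 - 120))/(39405 + 36*I*√154) = (103 - 39)/(39405 + 36*I*√154) = 64/(39405 + 36*I*√154)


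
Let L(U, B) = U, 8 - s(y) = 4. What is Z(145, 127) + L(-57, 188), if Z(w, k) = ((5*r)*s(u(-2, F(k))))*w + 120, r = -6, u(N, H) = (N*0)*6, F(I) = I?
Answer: -17337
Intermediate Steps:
u(N, H) = 0 (u(N, H) = 0*6 = 0)
s(y) = 4 (s(y) = 8 - 1*4 = 8 - 4 = 4)
Z(w, k) = 120 - 120*w (Z(w, k) = ((5*(-6))*4)*w + 120 = (-30*4)*w + 120 = -120*w + 120 = 120 - 120*w)
Z(145, 127) + L(-57, 188) = (120 - 120*145) - 57 = (120 - 17400) - 57 = -17280 - 57 = -17337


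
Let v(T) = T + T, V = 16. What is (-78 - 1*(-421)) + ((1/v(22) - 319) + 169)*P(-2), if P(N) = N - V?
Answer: 66937/22 ≈ 3042.6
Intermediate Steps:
P(N) = -16 + N (P(N) = N - 1*16 = N - 16 = -16 + N)
v(T) = 2*T
(-78 - 1*(-421)) + ((1/v(22) - 319) + 169)*P(-2) = (-78 - 1*(-421)) + ((1/(2*22) - 319) + 169)*(-16 - 2) = (-78 + 421) + ((1/44 - 319) + 169)*(-18) = 343 + ((1/44 - 319) + 169)*(-18) = 343 + (-14035/44 + 169)*(-18) = 343 - 6599/44*(-18) = 343 + 59391/22 = 66937/22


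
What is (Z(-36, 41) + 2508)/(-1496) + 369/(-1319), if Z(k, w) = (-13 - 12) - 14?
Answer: -3808635/1973224 ≈ -1.9302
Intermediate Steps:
Z(k, w) = -39 (Z(k, w) = -25 - 14 = -39)
(Z(-36, 41) + 2508)/(-1496) + 369/(-1319) = (-39 + 2508)/(-1496) + 369/(-1319) = 2469*(-1/1496) + 369*(-1/1319) = -2469/1496 - 369/1319 = -3808635/1973224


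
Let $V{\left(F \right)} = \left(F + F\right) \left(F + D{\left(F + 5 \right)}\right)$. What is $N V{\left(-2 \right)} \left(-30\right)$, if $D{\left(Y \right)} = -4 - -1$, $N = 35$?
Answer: $-21000$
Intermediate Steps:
$D{\left(Y \right)} = -3$ ($D{\left(Y \right)} = -4 + 1 = -3$)
$V{\left(F \right)} = 2 F \left(-3 + F\right)$ ($V{\left(F \right)} = \left(F + F\right) \left(F - 3\right) = 2 F \left(-3 + F\right)$)
$N V{\left(-2 \right)} \left(-30\right) = 35 \cdot 2 \left(-2\right) \left(-3 - 2\right) \left(-30\right) = 35 \cdot 2 \left(-2\right) \left(-5\right) \left(-30\right) = 35 \cdot 20 \left(-30\right) = 700 \left(-30\right) = -21000$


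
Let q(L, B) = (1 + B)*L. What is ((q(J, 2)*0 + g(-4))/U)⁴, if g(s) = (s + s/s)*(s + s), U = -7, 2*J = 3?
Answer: 331776/2401 ≈ 138.18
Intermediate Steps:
J = 3/2 (J = (½)*3 = 3/2 ≈ 1.5000)
q(L, B) = L*(1 + B)
g(s) = 2*s*(1 + s) (g(s) = (s + 1)*(2*s) = (1 + s)*(2*s) = 2*s*(1 + s))
((q(J, 2)*0 + g(-4))/U)⁴ = (((3*(1 + 2)/2)*0 + 2*(-4)*(1 - 4))/(-7))⁴ = ((((3/2)*3)*0 + 2*(-4)*(-3))*(-⅐))⁴ = (((9/2)*0 + 24)*(-⅐))⁴ = ((0 + 24)*(-⅐))⁴ = (24*(-⅐))⁴ = (-24/7)⁴ = 331776/2401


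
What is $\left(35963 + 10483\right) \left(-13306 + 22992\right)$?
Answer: $449875956$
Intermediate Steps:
$\left(35963 + 10483\right) \left(-13306 + 22992\right) = 46446 \cdot 9686 = 449875956$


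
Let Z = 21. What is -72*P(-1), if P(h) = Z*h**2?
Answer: -1512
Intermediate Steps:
P(h) = 21*h**2
-72*P(-1) = -1512*(-1)**2 = -1512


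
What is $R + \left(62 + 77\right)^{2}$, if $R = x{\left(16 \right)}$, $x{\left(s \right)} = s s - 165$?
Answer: $19412$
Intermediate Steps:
$x{\left(s \right)} = -165 + s^{2}$ ($x{\left(s \right)} = s^{2} - 165 = -165 + s^{2}$)
$R = 91$ ($R = -165 + 16^{2} = -165 + 256 = 91$)
$R + \left(62 + 77\right)^{2} = 91 + \left(62 + 77\right)^{2} = 91 + 139^{2} = 91 + 19321 = 19412$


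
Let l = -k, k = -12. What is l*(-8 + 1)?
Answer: -84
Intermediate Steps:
l = 12 (l = -1*(-12) = 12)
l*(-8 + 1) = 12*(-8 + 1) = 12*(-7) = -84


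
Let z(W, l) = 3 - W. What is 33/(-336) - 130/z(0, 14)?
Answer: -14593/336 ≈ -43.432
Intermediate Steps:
33/(-336) - 130/z(0, 14) = 33/(-336) - 130/(3 - 1*0) = 33*(-1/336) - 130/(3 + 0) = -11/112 - 130/3 = -14593/336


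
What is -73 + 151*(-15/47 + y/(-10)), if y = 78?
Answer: -305263/235 ≈ -1299.0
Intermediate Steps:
-73 + 151*(-15/47 + y/(-10)) = -73 + 151*(-15/47 + 78/(-10)) = -73 + 151*(-15*1/47 + 78*(-⅒)) = -73 + 151*(-15/47 - 39/5) = -73 + 151*(-1908/235) = -73 - 288108/235 = -305263/235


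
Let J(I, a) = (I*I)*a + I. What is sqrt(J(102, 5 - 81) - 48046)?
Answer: 2*I*sqrt(209662) ≈ 915.78*I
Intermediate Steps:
J(I, a) = I + a*I**2 (J(I, a) = I**2*a + I = a*I**2 + I = I + a*I**2)
sqrt(J(102, 5 - 81) - 48046) = sqrt(102*(1 + 102*(5 - 81)) - 48046) = sqrt(102*(1 + 102*(-76)) - 48046) = sqrt(102*(1 - 7752) - 48046) = sqrt(102*(-7751) - 48046) = sqrt(-790602 - 48046) = sqrt(-838648) = 2*I*sqrt(209662)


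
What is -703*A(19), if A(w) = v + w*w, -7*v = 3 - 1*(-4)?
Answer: -253080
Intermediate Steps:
v = -1 (v = -(3 - 1*(-4))/7 = -(3 + 4)/7 = -1/7*7 = -1)
A(w) = -1 + w**2 (A(w) = -1 + w*w = -1 + w**2)
-703*A(19) = -703*(-1 + 19**2) = -703*(-1 + 361) = -703*360 = -253080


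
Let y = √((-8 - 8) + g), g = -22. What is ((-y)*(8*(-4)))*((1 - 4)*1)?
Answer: -96*I*√38 ≈ -591.78*I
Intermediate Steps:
y = I*√38 (y = √((-8 - 8) - 22) = √(-16 - 22) = √(-38) = I*√38 ≈ 6.1644*I)
((-y)*(8*(-4)))*((1 - 4)*1) = ((-I*√38)*(8*(-4)))*((1 - 4)*1) = (-I*√38*(-32))*(-3*1) = (32*I*√38)*(-3) = -96*I*√38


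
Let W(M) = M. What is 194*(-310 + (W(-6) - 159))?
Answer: -92150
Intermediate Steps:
194*(-310 + (W(-6) - 159)) = 194*(-310 + (-6 - 159)) = 194*(-310 - 165) = 194*(-475) = -92150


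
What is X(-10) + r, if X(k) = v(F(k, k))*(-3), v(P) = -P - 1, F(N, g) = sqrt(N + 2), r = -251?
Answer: -248 + 6*I*sqrt(2) ≈ -248.0 + 8.4853*I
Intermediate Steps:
F(N, g) = sqrt(2 + N)
v(P) = -1 - P
X(k) = 3 + 3*sqrt(2 + k) (X(k) = (-1 - sqrt(2 + k))*(-3) = 3 + 3*sqrt(2 + k))
X(-10) + r = (3 + 3*sqrt(2 - 10)) - 251 = (3 + 3*sqrt(-8)) - 251 = (3 + 3*(2*I*sqrt(2))) - 251 = (3 + 6*I*sqrt(2)) - 251 = -248 + 6*I*sqrt(2)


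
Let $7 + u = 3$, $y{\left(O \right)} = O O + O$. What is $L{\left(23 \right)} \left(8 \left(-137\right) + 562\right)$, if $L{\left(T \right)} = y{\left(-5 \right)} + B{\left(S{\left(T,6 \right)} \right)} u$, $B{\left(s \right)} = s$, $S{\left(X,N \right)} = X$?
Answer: $38448$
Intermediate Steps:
$y{\left(O \right)} = O + O^{2}$ ($y{\left(O \right)} = O^{2} + O = O + O^{2}$)
$u = -4$ ($u = -7 + 3 = -4$)
$L{\left(T \right)} = 20 - 4 T$ ($L{\left(T \right)} = - 5 \left(1 - 5\right) + T \left(-4\right) = \left(-5\right) \left(-4\right) - 4 T = 20 - 4 T$)
$L{\left(23 \right)} \left(8 \left(-137\right) + 562\right) = \left(20 - 92\right) \left(8 \left(-137\right) + 562\right) = \left(20 - 92\right) \left(-1096 + 562\right) = \left(-72\right) \left(-534\right) = 38448$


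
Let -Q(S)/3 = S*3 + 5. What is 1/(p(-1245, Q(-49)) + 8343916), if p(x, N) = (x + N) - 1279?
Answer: 1/8341818 ≈ 1.1988e-7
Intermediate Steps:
Q(S) = -15 - 9*S (Q(S) = -3*(S*3 + 5) = -3*(3*S + 5) = -3*(5 + 3*S) = -15 - 9*S)
p(x, N) = -1279 + N + x (p(x, N) = (N + x) - 1279 = -1279 + N + x)
1/(p(-1245, Q(-49)) + 8343916) = 1/((-1279 + (-15 - 9*(-49)) - 1245) + 8343916) = 1/((-1279 + (-15 + 441) - 1245) + 8343916) = 1/((-1279 + 426 - 1245) + 8343916) = 1/(-2098 + 8343916) = 1/8341818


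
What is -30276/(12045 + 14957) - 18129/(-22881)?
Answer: -33870983/102972127 ≈ -0.32893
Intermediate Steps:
-30276/(12045 + 14957) - 18129/(-22881) = -30276/27002 - 18129*(-1/22881) = -30276*1/27002 + 6043/7627 = -15138/13501 + 6043/7627 = -33870983/102972127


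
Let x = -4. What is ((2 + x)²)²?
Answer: 16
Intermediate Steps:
((2 + x)²)² = ((2 - 4)²)² = ((-2)²)² = 4² = 16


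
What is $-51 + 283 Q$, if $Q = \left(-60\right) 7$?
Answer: $-118911$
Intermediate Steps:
$Q = -420$
$-51 + 283 Q = -51 + 283 \left(-420\right) = -51 - 118860 = -118911$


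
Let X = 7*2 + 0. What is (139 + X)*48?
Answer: 7344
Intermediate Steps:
X = 14 (X = 14 + 0 = 14)
(139 + X)*48 = (139 + 14)*48 = 153*48 = 7344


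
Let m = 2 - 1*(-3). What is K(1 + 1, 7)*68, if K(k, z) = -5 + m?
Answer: 0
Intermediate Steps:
m = 5 (m = 2 + 3 = 5)
K(k, z) = 0 (K(k, z) = -5 + 5 = 0)
K(1 + 1, 7)*68 = 0*68 = 0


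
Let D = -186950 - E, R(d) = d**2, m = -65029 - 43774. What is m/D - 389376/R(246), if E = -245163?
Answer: -812529651/97856053 ≈ -8.3033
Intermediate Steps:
m = -108803
D = 58213 (D = -186950 - 1*(-245163) = -186950 + 245163 = 58213)
m/D - 389376/R(246) = -108803/58213 - 389376/(246**2) = -108803*1/58213 - 389376/60516 = -108803/58213 - 389376*1/60516 = -108803/58213 - 10816/1681 = -812529651/97856053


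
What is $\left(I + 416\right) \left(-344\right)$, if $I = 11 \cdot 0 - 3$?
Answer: $-142072$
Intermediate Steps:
$I = -3$ ($I = 0 - 3 = -3$)
$\left(I + 416\right) \left(-344\right) = \left(-3 + 416\right) \left(-344\right) = 413 \left(-344\right) = -142072$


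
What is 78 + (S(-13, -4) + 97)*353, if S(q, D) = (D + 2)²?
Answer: 35731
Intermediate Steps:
S(q, D) = (2 + D)²
78 + (S(-13, -4) + 97)*353 = 78 + ((2 - 4)² + 97)*353 = 78 + ((-2)² + 97)*353 = 78 + (4 + 97)*353 = 78 + 101*353 = 78 + 35653 = 35731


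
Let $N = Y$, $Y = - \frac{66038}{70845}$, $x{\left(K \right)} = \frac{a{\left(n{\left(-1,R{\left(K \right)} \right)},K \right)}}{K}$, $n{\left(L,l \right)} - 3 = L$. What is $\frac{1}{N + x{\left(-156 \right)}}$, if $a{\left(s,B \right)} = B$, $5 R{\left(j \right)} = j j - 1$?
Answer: $\frac{70845}{4807} \approx 14.738$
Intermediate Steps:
$R{\left(j \right)} = - \frac{1}{5} + \frac{j^{2}}{5}$ ($R{\left(j \right)} = \frac{j j - 1}{5} = \frac{j^{2} - 1}{5} = \frac{-1 + j^{2}}{5} = - \frac{1}{5} + \frac{j^{2}}{5}$)
$n{\left(L,l \right)} = 3 + L$
$x{\left(K \right)} = 1$ ($x{\left(K \right)} = \frac{K}{K} = 1$)
$Y = - \frac{66038}{70845}$ ($Y = \left(-66038\right) \frac{1}{70845} = - \frac{66038}{70845} \approx -0.93215$)
$N = - \frac{66038}{70845} \approx -0.93215$
$\frac{1}{N + x{\left(-156 \right)}} = \frac{1}{- \frac{66038}{70845} + 1} = \frac{1}{\frac{4807}{70845}} = \frac{70845}{4807}$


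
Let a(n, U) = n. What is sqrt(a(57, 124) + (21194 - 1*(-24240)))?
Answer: sqrt(45491) ≈ 213.29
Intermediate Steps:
sqrt(a(57, 124) + (21194 - 1*(-24240))) = sqrt(57 + (21194 - 1*(-24240))) = sqrt(57 + (21194 + 24240)) = sqrt(57 + 45434) = sqrt(45491)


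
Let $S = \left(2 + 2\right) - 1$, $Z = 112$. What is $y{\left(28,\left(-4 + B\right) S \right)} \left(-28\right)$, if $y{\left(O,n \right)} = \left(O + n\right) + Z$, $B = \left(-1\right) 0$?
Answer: $-3584$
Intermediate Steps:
$S = 3$ ($S = 4 - 1 = 3$)
$B = 0$
$y{\left(O,n \right)} = 112 + O + n$ ($y{\left(O,n \right)} = \left(O + n\right) + 112 = 112 + O + n$)
$y{\left(28,\left(-4 + B\right) S \right)} \left(-28\right) = \left(112 + 28 + \left(-4 + 0\right) 3\right) \left(-28\right) = \left(112 + 28 - 12\right) \left(-28\right) = 128 \left(-28\right) = -3584$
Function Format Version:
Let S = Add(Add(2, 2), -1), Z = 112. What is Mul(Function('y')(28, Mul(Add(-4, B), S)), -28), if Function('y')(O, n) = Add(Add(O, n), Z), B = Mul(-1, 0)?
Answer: -3584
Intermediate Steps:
S = 3 (S = Add(4, -1) = 3)
B = 0
Function('y')(O, n) = Add(112, O, n) (Function('y')(O, n) = Add(Add(O, n), 112) = Add(112, O, n))
Mul(Function('y')(28, Mul(Add(-4, B), S)), -28) = Mul(Add(112, 28, Mul(Add(-4, 0), 3)), -28) = Mul(Add(112, 28, Mul(-4, 3)), -28) = Mul(Add(112, 28, -12), -28) = Mul(128, -28) = -3584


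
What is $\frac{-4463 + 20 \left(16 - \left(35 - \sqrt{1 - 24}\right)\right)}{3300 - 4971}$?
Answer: $\frac{4843}{1671} - \frac{20 i \sqrt{23}}{1671} \approx 2.8983 - 0.057401 i$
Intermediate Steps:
$\frac{-4463 + 20 \left(16 - \left(35 - \sqrt{1 - 24}\right)\right)}{3300 - 4971} = \frac{-4463 + 20 \left(16 - \left(35 - \sqrt{-23}\right)\right)}{-1671} = \left(-4463 + 20 \left(16 - \left(35 - i \sqrt{23}\right)\right)\right) \left(- \frac{1}{1671}\right) = \left(-4463 + 20 \left(-19 + i \sqrt{23}\right)\right) \left(- \frac{1}{1671}\right) = \left(-4463 - \left(380 - 20 i \sqrt{23}\right)\right) \left(- \frac{1}{1671}\right) = \left(-4843 + 20 i \sqrt{23}\right) \left(- \frac{1}{1671}\right) = \frac{4843}{1671} - \frac{20 i \sqrt{23}}{1671}$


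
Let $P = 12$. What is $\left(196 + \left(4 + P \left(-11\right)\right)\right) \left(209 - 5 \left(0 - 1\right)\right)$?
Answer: $14552$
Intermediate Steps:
$\left(196 + \left(4 + P \left(-11\right)\right)\right) \left(209 - 5 \left(0 - 1\right)\right) = \left(196 + \left(4 + 12 \left(-11\right)\right)\right) \left(209 - 5 \left(0 - 1\right)\right) = \left(196 + \left(4 - 132\right)\right) \left(209 - -5\right) = \left(196 - 128\right) \left(209 + 5\right) = 68 \cdot 214 = 14552$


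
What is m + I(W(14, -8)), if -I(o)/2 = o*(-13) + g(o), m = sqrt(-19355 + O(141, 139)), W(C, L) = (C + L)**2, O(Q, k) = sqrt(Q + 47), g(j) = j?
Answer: 864 + sqrt(-19355 + 2*sqrt(47)) ≈ 864.0 + 139.07*I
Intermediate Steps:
O(Q, k) = sqrt(47 + Q)
m = sqrt(-19355 + 2*sqrt(47)) (m = sqrt(-19355 + sqrt(47 + 141)) = sqrt(-19355 + sqrt(188)) = sqrt(-19355 + 2*sqrt(47)) ≈ 139.07*I)
I(o) = 24*o (I(o) = -2*(o*(-13) + o) = -2*(-13*o + o) = -(-24)*o = 24*o)
m + I(W(14, -8)) = sqrt(-19355 + 2*sqrt(47)) + 24*(14 - 8)**2 = sqrt(-19355 + 2*sqrt(47)) + 24*6**2 = sqrt(-19355 + 2*sqrt(47)) + 24*36 = sqrt(-19355 + 2*sqrt(47)) + 864 = 864 + sqrt(-19355 + 2*sqrt(47))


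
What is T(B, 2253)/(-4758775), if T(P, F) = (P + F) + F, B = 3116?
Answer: -7622/4758775 ≈ -0.0016017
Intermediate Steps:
T(P, F) = P + 2*F (T(P, F) = (F + P) + F = P + 2*F)
T(B, 2253)/(-4758775) = (3116 + 2*2253)/(-4758775) = (3116 + 4506)*(-1/4758775) = 7622*(-1/4758775) = -7622/4758775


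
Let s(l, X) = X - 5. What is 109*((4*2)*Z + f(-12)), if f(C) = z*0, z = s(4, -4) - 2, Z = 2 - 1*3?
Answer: -872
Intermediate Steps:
Z = -1 (Z = 2 - 3 = -1)
s(l, X) = -5 + X
z = -11 (z = (-5 - 4) - 2 = -9 - 2 = -11)
f(C) = 0 (f(C) = -11*0 = 0)
109*((4*2)*Z + f(-12)) = 109*((4*2)*(-1) + 0) = 109*(8*(-1) + 0) = 109*(-8 + 0) = 109*(-8) = -872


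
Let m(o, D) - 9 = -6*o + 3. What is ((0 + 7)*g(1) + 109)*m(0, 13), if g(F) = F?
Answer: 1392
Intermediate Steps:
m(o, D) = 12 - 6*o (m(o, D) = 9 + (-6*o + 3) = 9 + (3 - 6*o) = 12 - 6*o)
((0 + 7)*g(1) + 109)*m(0, 13) = ((0 + 7)*1 + 109)*(12 - 6*0) = (7*1 + 109)*(12 + 0) = (7 + 109)*12 = 116*12 = 1392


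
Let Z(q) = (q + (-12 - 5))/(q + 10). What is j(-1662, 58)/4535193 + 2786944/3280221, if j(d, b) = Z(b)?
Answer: 286491500354039/337199200533468 ≈ 0.84962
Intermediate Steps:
Z(q) = (-17 + q)/(10 + q) (Z(q) = (q - 17)/(10 + q) = (-17 + q)/(10 + q))
j(d, b) = (-17 + b)/(10 + b)
j(-1662, 58)/4535193 + 2786944/3280221 = ((-17 + 58)/(10 + 58))/4535193 + 2786944/3280221 = (41/68)*(1/4535193) + 2786944*(1/3280221) = ((1/68)*41)*(1/4535193) + 2786944/3280221 = (41/68)*(1/4535193) + 2786944/3280221 = 41/308393124 + 2786944/3280221 = 286491500354039/337199200533468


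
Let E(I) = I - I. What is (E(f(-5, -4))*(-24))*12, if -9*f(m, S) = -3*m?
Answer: 0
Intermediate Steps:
f(m, S) = m/3 (f(m, S) = -(-1)*m/3 = m/3)
E(I) = 0
(E(f(-5, -4))*(-24))*12 = (0*(-24))*12 = 0*12 = 0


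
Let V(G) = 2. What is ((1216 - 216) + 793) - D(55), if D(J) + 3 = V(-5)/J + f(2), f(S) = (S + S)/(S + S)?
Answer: 98723/55 ≈ 1795.0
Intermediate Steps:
f(S) = 1 (f(S) = (2*S)/((2*S)) = (2*S)*(1/(2*S)) = 1)
D(J) = -2 + 2/J (D(J) = -3 + (2/J + 1) = -3 + (1 + 2/J) = -2 + 2/J)
((1216 - 216) + 793) - D(55) = ((1216 - 216) + 793) - (-2 + 2/55) = (1000 + 793) - (-2 + 2*(1/55)) = 1793 - (-2 + 2/55) = 1793 - 1*(-108/55) = 1793 + 108/55 = 98723/55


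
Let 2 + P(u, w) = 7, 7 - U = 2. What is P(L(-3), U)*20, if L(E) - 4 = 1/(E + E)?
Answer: 100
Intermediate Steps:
U = 5 (U = 7 - 1*2 = 7 - 2 = 5)
L(E) = 4 + 1/(2*E) (L(E) = 4 + 1/(E + E) = 4 + 1/(2*E))
P(u, w) = 5 (P(u, w) = -2 + 7 = 5)
P(L(-3), U)*20 = 5*20 = 100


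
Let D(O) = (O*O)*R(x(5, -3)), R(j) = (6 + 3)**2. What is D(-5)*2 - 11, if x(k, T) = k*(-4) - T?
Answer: 4039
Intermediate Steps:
x(k, T) = -T - 4*k (x(k, T) = -4*k - T = -T - 4*k)
R(j) = 81 (R(j) = 9**2 = 81)
D(O) = 81*O**2 (D(O) = (O*O)*81 = O**2*81 = 81*O**2)
D(-5)*2 - 11 = (81*(-5)**2)*2 - 11 = (81*25)*2 - 11 = 2025*2 - 11 = 4050 - 11 = 4039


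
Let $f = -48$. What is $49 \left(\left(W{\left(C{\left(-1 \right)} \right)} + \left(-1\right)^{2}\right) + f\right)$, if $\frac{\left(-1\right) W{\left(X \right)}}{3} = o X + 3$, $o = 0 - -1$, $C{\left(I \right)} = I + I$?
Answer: $-2450$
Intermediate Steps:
$C{\left(I \right)} = 2 I$
$o = 1$ ($o = 0 + 1 = 1$)
$W{\left(X \right)} = -9 - 3 X$ ($W{\left(X \right)} = - 3 \left(1 X + 3\right) = - 3 \left(X + 3\right) = - 3 \left(3 + X\right) = -9 - 3 X$)
$49 \left(\left(W{\left(C{\left(-1 \right)} \right)} + \left(-1\right)^{2}\right) + f\right) = 49 \left(\left(\left(-9 - 3 \cdot 2 \left(-1\right)\right) + \left(-1\right)^{2}\right) - 48\right) = 49 \left(\left(\left(-9 - -6\right) + 1\right) - 48\right) = 49 \left(\left(\left(-9 + 6\right) + 1\right) - 48\right) = 49 \left(\left(-3 + 1\right) - 48\right) = 49 \left(-2 - 48\right) = 49 \left(-50\right) = -2450$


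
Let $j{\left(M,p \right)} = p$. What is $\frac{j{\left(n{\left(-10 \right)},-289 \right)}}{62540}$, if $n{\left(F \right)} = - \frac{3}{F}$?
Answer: $- \frac{289}{62540} \approx -0.004621$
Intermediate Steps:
$\frac{j{\left(n{\left(-10 \right)},-289 \right)}}{62540} = - \frac{289}{62540}$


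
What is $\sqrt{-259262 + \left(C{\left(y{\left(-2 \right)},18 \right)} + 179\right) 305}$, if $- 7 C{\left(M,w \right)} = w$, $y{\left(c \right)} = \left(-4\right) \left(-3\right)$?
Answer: $\frac{i \sqrt{10067113}}{7} \approx 453.27 i$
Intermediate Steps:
$y{\left(c \right)} = 12$
$C{\left(M,w \right)} = - \frac{w}{7}$
$\sqrt{-259262 + \left(C{\left(y{\left(-2 \right)},18 \right)} + 179\right) 305} = \sqrt{-259262 + \left(\left(- \frac{1}{7}\right) 18 + 179\right) 305} = \sqrt{-259262 + \left(- \frac{18}{7} + 179\right) 305} = \sqrt{-259262 + \frac{1235}{7} \cdot 305} = \sqrt{-259262 + \frac{376675}{7}} = \sqrt{- \frac{1438159}{7}} = \frac{i \sqrt{10067113}}{7}$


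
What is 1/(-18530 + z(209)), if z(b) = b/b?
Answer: -1/18529 ≈ -5.3969e-5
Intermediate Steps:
z(b) = 1
1/(-18530 + z(209)) = 1/(-18530 + 1) = 1/(-18529) = -1/18529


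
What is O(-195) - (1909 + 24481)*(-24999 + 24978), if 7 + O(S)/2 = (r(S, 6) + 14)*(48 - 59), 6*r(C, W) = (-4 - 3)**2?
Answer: 1661065/3 ≈ 5.5369e+5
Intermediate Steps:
r(C, W) = 49/6 (r(C, W) = (-4 - 3)**2/6 = (1/6)*(-7)**2 = (1/6)*49 = 49/6)
O(S) = -1505/3 (O(S) = -14 + 2*((49/6 + 14)*(48 - 59)) = -14 + 2*((133/6)*(-11)) = -14 + 2*(-1463/6) = -14 - 1463/3 = -1505/3)
O(-195) - (1909 + 24481)*(-24999 + 24978) = -1505/3 - (1909 + 24481)*(-24999 + 24978) = -1505/3 - 26390*(-21) = -1505/3 - 1*(-554190) = -1505/3 + 554190 = 1661065/3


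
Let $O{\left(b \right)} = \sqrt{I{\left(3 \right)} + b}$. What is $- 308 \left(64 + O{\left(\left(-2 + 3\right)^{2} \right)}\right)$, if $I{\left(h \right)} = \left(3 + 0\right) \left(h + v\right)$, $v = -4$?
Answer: $-19712 - 308 i \sqrt{2} \approx -19712.0 - 435.58 i$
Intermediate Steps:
$I{\left(h \right)} = -12 + 3 h$ ($I{\left(h \right)} = \left(3 + 0\right) \left(h - 4\right) = 3 \left(-4 + h\right) = -12 + 3 h$)
$O{\left(b \right)} = \sqrt{-3 + b}$ ($O{\left(b \right)} = \sqrt{\left(-12 + 3 \cdot 3\right) + b} = \sqrt{\left(-12 + 9\right) + b} = \sqrt{-3 + b}$)
$- 308 \left(64 + O{\left(\left(-2 + 3\right)^{2} \right)}\right) = - 308 \left(64 + \sqrt{-3 + \left(-2 + 3\right)^{2}}\right) = - 308 \left(64 + \sqrt{-3 + 1^{2}}\right) = - 308 \left(64 + \sqrt{-3 + 1}\right) = - 308 \left(64 + \sqrt{-2}\right) = - 308 \left(64 + i \sqrt{2}\right) = -19712 - 308 i \sqrt{2}$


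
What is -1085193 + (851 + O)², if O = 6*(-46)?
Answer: -754568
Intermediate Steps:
O = -276
-1085193 + (851 + O)² = -1085193 + (851 - 276)² = -1085193 + 575² = -1085193 + 330625 = -754568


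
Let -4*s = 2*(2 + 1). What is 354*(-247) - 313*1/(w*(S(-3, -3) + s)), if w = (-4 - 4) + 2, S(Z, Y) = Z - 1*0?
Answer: -2361139/27 ≈ -87450.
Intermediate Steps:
S(Z, Y) = Z (S(Z, Y) = Z + 0 = Z)
w = -6 (w = -8 + 2 = -6)
s = -3/2 (s = -(2 + 1)/2 = -3/2 ≈ -1.5000)
354*(-247) - 313*1/(w*(S(-3, -3) + s)) = 354*(-247) - 313*(-1/(6*(-3 - 3/2))) = -87438 - 313/((-9/2*(-6))) = -87438 - 313/27 = -2361139/27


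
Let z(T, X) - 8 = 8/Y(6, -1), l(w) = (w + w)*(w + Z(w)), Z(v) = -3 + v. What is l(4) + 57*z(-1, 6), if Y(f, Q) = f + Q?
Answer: 2936/5 ≈ 587.20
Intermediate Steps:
Y(f, Q) = Q + f
l(w) = 2*w*(-3 + 2*w) (l(w) = (w + w)*(w + (-3 + w)) = (2*w)*(-3 + 2*w) = 2*w*(-3 + 2*w))
z(T, X) = 48/5 (z(T, X) = 8 + 8/(-1 + 6) = 8 + 8/5 = 48/5)
l(4) + 57*z(-1, 6) = 2*4*(-3 + 2*4) + 57*(48/5) = 2*4*(-3 + 8) + 2736/5 = 2*4*5 + 2736/5 = 40 + 2736/5 = 2936/5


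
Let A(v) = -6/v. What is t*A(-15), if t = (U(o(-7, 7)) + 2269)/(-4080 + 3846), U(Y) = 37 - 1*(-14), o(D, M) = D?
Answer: -464/117 ≈ -3.9658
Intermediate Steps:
U(Y) = 51 (U(Y) = 37 + 14 = 51)
t = -1160/117 (t = (51 + 2269)/(-4080 + 3846) = 2320/(-234) = 2320*(-1/234) = -1160/117 ≈ -9.9145)
t*A(-15) = -(-2320)/(39*(-15)) = -(-2320)*(-1)/(39*15) = -1160/117*2/5 = -464/117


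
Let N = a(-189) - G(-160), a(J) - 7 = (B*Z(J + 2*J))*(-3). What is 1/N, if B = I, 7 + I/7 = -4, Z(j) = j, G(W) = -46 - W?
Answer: -1/131084 ≈ -7.6287e-6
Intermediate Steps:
I = -77 (I = -49 + 7*(-4) = -49 - 28 = -77)
B = -77
a(J) = 7 + 693*J (a(J) = 7 - 77*(J + 2*J)*(-3) = 7 - 231*J*(-3) = 7 + 693*J)
N = -131084 (N = (7 + 693*(-189)) - (-46 - 1*(-160)) = (7 - 130977) - (-46 + 160) = -130970 - 1*114 = -130970 - 114 = -131084)
1/N = 1/(-131084) = -1/131084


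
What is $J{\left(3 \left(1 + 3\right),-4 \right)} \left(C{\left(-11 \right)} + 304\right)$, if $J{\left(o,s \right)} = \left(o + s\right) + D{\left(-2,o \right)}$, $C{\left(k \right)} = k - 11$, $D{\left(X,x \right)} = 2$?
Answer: $2820$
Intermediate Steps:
$C{\left(k \right)} = -11 + k$ ($C{\left(k \right)} = k - 11 = -11 + k$)
$J{\left(o,s \right)} = 2 + o + s$ ($J{\left(o,s \right)} = \left(o + s\right) + 2 = 2 + o + s$)
$J{\left(3 \left(1 + 3\right),-4 \right)} \left(C{\left(-11 \right)} + 304\right) = \left(2 + 3 \left(1 + 3\right) - 4\right) \left(\left(-11 - 11\right) + 304\right) = \left(2 + 3 \cdot 4 - 4\right) \left(-22 + 304\right) = \left(2 + 12 - 4\right) 282 = 10 \cdot 282 = 2820$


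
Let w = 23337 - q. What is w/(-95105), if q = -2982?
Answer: -26319/95105 ≈ -0.27674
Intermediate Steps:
w = 26319 (w = 23337 - 1*(-2982) = 23337 + 2982 = 26319)
w/(-95105) = 26319/(-95105) = 26319*(-1/95105) = -26319/95105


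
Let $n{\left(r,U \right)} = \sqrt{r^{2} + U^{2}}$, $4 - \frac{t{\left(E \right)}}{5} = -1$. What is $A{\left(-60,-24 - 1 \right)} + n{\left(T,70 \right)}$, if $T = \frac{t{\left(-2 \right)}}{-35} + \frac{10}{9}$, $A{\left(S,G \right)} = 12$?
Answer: $12 + \frac{5 \sqrt{777949}}{63} \approx 82.001$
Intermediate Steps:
$t{\left(E \right)} = 25$ ($t{\left(E \right)} = 20 - -5 = 20 + 5 = 25$)
$T = \frac{25}{63}$ ($T = \frac{25}{-35} + \frac{10}{9} = 25 \left(- \frac{1}{35}\right) + 10 \cdot \frac{1}{9} = - \frac{5}{7} + \frac{10}{9} = \frac{25}{63} \approx 0.39683$)
$n{\left(r,U \right)} = \sqrt{U^{2} + r^{2}}$
$A{\left(-60,-24 - 1 \right)} + n{\left(T,70 \right)} = 12 + \sqrt{70^{2} + \left(\frac{25}{63}\right)^{2}} = 12 + \sqrt{4900 + \frac{625}{3969}} = 12 + \sqrt{\frac{19448725}{3969}} = 12 + \frac{5 \sqrt{777949}}{63}$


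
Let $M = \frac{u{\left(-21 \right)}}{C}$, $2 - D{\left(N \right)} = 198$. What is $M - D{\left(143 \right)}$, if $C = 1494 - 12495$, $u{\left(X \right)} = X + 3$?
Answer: $\frac{718738}{3667} \approx 196.0$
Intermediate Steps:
$D{\left(N \right)} = -196$ ($D{\left(N \right)} = 2 - 198 = -196$)
$u{\left(X \right)} = 3 + X$
$C = -11001$ ($C = 1494 - 12495 = -11001$)
$M = \frac{6}{3667}$ ($M = \frac{3 - 21}{-11001} = \left(-18\right) \left(- \frac{1}{11001}\right) = \frac{6}{3667} \approx 0.0016362$)
$M - D{\left(143 \right)} = \frac{6}{3667} - -196 = \frac{6}{3667} + 196 = \frac{718738}{3667}$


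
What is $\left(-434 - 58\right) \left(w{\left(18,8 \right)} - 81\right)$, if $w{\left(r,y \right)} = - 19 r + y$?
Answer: $204180$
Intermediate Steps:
$w{\left(r,y \right)} = y - 19 r$
$\left(-434 - 58\right) \left(w{\left(18,8 \right)} - 81\right) = \left(-434 - 58\right) \left(\left(8 - 342\right) - 81\right) = - 492 \left(\left(8 - 342\right) - 81\right) = - 492 \left(-334 - 81\right) = \left(-492\right) \left(-415\right) = 204180$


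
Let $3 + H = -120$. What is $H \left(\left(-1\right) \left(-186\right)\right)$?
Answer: $-22878$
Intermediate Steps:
$H = -123$ ($H = -3 - 120 = -123$)
$H \left(\left(-1\right) \left(-186\right)\right) = - 123 \left(\left(-1\right) \left(-186\right)\right) = \left(-123\right) 186 = -22878$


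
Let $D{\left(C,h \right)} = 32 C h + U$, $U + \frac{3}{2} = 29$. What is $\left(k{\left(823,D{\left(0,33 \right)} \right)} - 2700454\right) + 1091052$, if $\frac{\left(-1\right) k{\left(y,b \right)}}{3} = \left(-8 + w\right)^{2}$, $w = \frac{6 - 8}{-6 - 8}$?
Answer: $- \frac{78869773}{49} \approx -1.6096 \cdot 10^{6}$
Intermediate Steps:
$U = \frac{55}{2}$ ($U = - \frac{3}{2} + 29 = \frac{55}{2} \approx 27.5$)
$w = \frac{1}{7}$ ($w = - \frac{2}{-14} = \left(-2\right) \left(- \frac{1}{14}\right) = \frac{1}{7} \approx 0.14286$)
$D{\left(C,h \right)} = \frac{55}{2} + 32 C h$ ($D{\left(C,h \right)} = 32 C h + \frac{55}{2} = \frac{55}{2} + 32 C h$)
$k{\left(y,b \right)} = - \frac{9075}{49}$ ($k{\left(y,b \right)} = - 3 \left(-8 + \frac{1}{7}\right)^{2} = - 3 \left(- \frac{55}{7}\right)^{2} = \left(-3\right) \frac{3025}{49} = - \frac{9075}{49}$)
$\left(k{\left(823,D{\left(0,33 \right)} \right)} - 2700454\right) + 1091052 = \left(- \frac{9075}{49} - 2700454\right) + 1091052 = - \frac{132331321}{49} + 1091052 = - \frac{78869773}{49}$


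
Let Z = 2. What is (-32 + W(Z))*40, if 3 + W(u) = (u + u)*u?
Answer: -1080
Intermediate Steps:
W(u) = -3 + 2*u² (W(u) = -3 + (u + u)*u = -3 + (2*u)*u = -3 + 2*u²)
(-32 + W(Z))*40 = (-32 + (-3 + 2*2²))*40 = (-32 + (-3 + 2*4))*40 = (-32 + (-3 + 8))*40 = (-32 + 5)*40 = -27*40 = -1080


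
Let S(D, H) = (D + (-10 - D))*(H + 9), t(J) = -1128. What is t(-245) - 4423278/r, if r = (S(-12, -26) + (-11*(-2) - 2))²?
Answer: -22572039/18050 ≈ -1250.5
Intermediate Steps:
S(D, H) = -90 - 10*H (S(D, H) = -10*(9 + H) = -90 - 10*H)
r = 36100 (r = ((-90 - 10*(-26)) + (-11*(-2) - 2))² = ((-90 + 260) + (22 - 2))² = (170 + 20)² = 190² = 36100)
t(-245) - 4423278/r = -1128 - 4423278/36100 = -1128 - 4423278*1/36100 = -1128 - 2211639/18050 = -22572039/18050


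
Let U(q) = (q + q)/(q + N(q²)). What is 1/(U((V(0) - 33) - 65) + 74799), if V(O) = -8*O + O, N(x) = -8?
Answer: 53/3964445 ≈ 1.3369e-5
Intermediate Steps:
V(O) = -7*O
U(q) = 2*q/(-8 + q) (U(q) = (q + q)/(q - 8) = (2*q)/(-8 + q) = 2*q/(-8 + q))
1/(U((V(0) - 33) - 65) + 74799) = 1/(2*((-7*0 - 33) - 65)/(-8 + ((-7*0 - 33) - 65)) + 74799) = 1/(2*((0 - 33) - 65)/(-8 + ((0 - 33) - 65)) + 74799) = 1/(2*(-33 - 65)/(-8 + (-33 - 65)) + 74799) = 1/(2*(-98)/(-8 - 98) + 74799) = 1/(2*(-98)/(-106) + 74799) = 1/(2*(-98)*(-1/106) + 74799) = 1/(98/53 + 74799) = 1/(3964445/53) = 53/3964445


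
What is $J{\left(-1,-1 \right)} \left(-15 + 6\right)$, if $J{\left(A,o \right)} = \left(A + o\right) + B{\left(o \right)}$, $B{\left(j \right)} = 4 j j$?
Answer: $-18$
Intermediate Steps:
$B{\left(j \right)} = 4 j^{2}$
$J{\left(A,o \right)} = A + o + 4 o^{2}$ ($J{\left(A,o \right)} = \left(A + o\right) + 4 o^{2} = A + o + 4 o^{2}$)
$J{\left(-1,-1 \right)} \left(-15 + 6\right) = \left(-1 - 1 + 4 \left(-1\right)^{2}\right) \left(-15 + 6\right) = \left(-1 - 1 + 4 \cdot 1\right) \left(-9\right) = \left(-1 - 1 + 4\right) \left(-9\right) = 2 \left(-9\right) = -18$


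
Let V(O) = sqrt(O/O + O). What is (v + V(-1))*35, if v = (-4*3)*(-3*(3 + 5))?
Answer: 10080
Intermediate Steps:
V(O) = sqrt(1 + O)
v = 288 (v = (-2*6)*(-3*8) = -12*(-24) = 288)
(v + V(-1))*35 = (288 + sqrt(1 - 1))*35 = (288 + sqrt(0))*35 = (288 + 0)*35 = 288*35 = 10080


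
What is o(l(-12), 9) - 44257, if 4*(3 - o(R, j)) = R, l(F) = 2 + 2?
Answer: -44255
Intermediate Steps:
l(F) = 4
o(R, j) = 3 - R/4
o(l(-12), 9) - 44257 = (3 - ¼*4) - 44257 = (3 - 1) - 44257 = 2 - 44257 = -44255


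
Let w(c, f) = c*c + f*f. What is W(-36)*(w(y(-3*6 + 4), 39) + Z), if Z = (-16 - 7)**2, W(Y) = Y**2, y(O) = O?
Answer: 2910816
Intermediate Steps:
Z = 529 (Z = (-23)**2 = 529)
w(c, f) = c**2 + f**2
W(-36)*(w(y(-3*6 + 4), 39) + Z) = (-36)**2*(((-3*6 + 4)**2 + 39**2) + 529) = 1296*(((-18 + 4)**2 + 1521) + 529) = 1296*(((-14)**2 + 1521) + 529) = 1296*((196 + 1521) + 529) = 1296*(1717 + 529) = 1296*2246 = 2910816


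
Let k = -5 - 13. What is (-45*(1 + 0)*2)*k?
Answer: 1620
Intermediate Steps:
k = -18
(-45*(1 + 0)*2)*k = -45*(1 + 0)*2*(-18) = -45*2*(-18) = -90*(-18) = 1620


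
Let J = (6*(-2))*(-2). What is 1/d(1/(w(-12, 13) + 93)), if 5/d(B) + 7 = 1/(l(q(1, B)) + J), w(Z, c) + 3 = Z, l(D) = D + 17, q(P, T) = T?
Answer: -4463/3199 ≈ -1.3951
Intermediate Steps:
l(D) = 17 + D
w(Z, c) = -3 + Z
J = 24 (J = -12*(-2) = 24)
d(B) = 5/(-7 + 1/(41 + B)) (d(B) = 5/(-7 + 1/((17 + B) + 24)) = 5/(-7 + 1/(41 + B)))
1/d(1/(w(-12, 13) + 93)) = 1/(5*(-41 - 1/((-3 - 12) + 93))/(286 + 7/((-3 - 12) + 93))) = 1/(5*(-41 - 1/(-15 + 93))/(286 + 7/(-15 + 93))) = 1/(5*(-41 - 1/78)/(286 + 7/78)) = 1/(5*(-3199/78)/(22315/78)) = 1/(5*(78/22315)*(-3199/78)) = 1/(-3199/4463) = -4463/3199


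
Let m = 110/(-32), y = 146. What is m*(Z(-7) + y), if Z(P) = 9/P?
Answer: -55715/112 ≈ -497.46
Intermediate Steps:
m = -55/16 (m = 110*(-1/32) = -55/16 ≈ -3.4375)
m*(Z(-7) + y) = -55*(9/(-7) + 146)/16 = -55*(9*(-⅐) + 146)/16 = -55*(-9/7 + 146)/16 = -55/16*1013/7 = -55715/112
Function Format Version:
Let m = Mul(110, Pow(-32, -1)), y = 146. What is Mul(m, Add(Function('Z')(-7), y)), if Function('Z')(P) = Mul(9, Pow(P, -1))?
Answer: Rational(-55715, 112) ≈ -497.46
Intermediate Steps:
m = Rational(-55, 16) (m = Mul(110, Rational(-1, 32)) = Rational(-55, 16) ≈ -3.4375)
Mul(m, Add(Function('Z')(-7), y)) = Mul(Rational(-55, 16), Add(Mul(9, Pow(-7, -1)), 146)) = Mul(Rational(-55, 16), Add(Mul(9, Rational(-1, 7)), 146)) = Mul(Rational(-55, 16), Add(Rational(-9, 7), 146)) = Mul(Rational(-55, 16), Rational(1013, 7)) = Rational(-55715, 112)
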